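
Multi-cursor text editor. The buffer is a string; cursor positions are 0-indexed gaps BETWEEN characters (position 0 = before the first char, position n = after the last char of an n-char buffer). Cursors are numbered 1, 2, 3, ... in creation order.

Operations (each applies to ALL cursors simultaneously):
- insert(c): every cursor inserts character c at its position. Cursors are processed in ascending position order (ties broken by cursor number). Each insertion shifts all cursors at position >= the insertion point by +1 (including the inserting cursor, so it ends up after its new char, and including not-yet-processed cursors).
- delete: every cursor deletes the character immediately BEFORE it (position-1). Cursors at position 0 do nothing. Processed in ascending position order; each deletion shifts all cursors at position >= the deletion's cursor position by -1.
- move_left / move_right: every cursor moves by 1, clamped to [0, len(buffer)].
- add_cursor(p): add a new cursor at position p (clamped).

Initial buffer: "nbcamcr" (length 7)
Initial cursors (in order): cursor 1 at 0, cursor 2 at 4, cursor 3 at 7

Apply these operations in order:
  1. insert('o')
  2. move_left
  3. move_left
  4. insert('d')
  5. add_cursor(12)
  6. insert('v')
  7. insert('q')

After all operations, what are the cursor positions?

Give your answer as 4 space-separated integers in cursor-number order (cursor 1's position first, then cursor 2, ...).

After op 1 (insert('o')): buffer="onbcaomcro" (len 10), cursors c1@1 c2@6 c3@10, authorship 1....2...3
After op 2 (move_left): buffer="onbcaomcro" (len 10), cursors c1@0 c2@5 c3@9, authorship 1....2...3
After op 3 (move_left): buffer="onbcaomcro" (len 10), cursors c1@0 c2@4 c3@8, authorship 1....2...3
After op 4 (insert('d')): buffer="donbcdaomcdro" (len 13), cursors c1@1 c2@6 c3@11, authorship 11...2.2..3.3
After op 5 (add_cursor(12)): buffer="donbcdaomcdro" (len 13), cursors c1@1 c2@6 c3@11 c4@12, authorship 11...2.2..3.3
After op 6 (insert('v')): buffer="dvonbcdvaomcdvrvo" (len 17), cursors c1@2 c2@8 c3@14 c4@16, authorship 111...22.2..33.43
After op 7 (insert('q')): buffer="dvqonbcdvqaomcdvqrvqo" (len 21), cursors c1@3 c2@10 c3@17 c4@20, authorship 1111...222.2..333.443

Answer: 3 10 17 20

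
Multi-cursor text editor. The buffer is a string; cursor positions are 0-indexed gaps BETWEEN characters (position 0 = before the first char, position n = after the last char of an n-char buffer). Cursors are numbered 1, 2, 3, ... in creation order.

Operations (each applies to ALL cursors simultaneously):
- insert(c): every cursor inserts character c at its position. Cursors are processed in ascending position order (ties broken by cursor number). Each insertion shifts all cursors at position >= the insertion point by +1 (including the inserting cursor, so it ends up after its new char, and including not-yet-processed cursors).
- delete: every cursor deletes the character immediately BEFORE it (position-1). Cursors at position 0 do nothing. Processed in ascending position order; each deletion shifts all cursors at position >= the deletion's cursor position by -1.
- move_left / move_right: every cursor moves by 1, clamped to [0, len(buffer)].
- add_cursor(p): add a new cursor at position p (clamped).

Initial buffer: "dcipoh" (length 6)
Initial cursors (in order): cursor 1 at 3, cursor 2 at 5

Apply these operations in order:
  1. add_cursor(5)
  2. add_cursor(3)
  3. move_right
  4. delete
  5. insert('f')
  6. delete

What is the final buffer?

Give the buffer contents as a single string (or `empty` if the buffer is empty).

After op 1 (add_cursor(5)): buffer="dcipoh" (len 6), cursors c1@3 c2@5 c3@5, authorship ......
After op 2 (add_cursor(3)): buffer="dcipoh" (len 6), cursors c1@3 c4@3 c2@5 c3@5, authorship ......
After op 3 (move_right): buffer="dcipoh" (len 6), cursors c1@4 c4@4 c2@6 c3@6, authorship ......
After op 4 (delete): buffer="dc" (len 2), cursors c1@2 c2@2 c3@2 c4@2, authorship ..
After op 5 (insert('f')): buffer="dcffff" (len 6), cursors c1@6 c2@6 c3@6 c4@6, authorship ..1234
After op 6 (delete): buffer="dc" (len 2), cursors c1@2 c2@2 c3@2 c4@2, authorship ..

Answer: dc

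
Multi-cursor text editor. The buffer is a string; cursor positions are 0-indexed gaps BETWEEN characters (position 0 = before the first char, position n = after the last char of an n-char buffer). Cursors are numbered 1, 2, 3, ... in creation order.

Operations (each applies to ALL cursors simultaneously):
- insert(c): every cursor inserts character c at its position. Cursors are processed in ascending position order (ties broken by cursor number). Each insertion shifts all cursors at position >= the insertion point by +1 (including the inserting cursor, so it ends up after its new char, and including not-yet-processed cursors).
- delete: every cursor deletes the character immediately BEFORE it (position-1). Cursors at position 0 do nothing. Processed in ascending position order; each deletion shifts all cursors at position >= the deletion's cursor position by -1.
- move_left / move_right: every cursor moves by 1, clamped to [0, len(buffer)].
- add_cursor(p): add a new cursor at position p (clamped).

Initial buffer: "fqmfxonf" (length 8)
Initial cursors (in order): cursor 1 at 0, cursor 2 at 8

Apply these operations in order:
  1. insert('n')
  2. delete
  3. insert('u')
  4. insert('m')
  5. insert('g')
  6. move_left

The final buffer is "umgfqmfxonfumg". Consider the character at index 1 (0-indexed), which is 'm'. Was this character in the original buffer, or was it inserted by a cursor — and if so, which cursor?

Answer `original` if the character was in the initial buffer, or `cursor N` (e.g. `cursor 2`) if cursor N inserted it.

After op 1 (insert('n')): buffer="nfqmfxonfn" (len 10), cursors c1@1 c2@10, authorship 1........2
After op 2 (delete): buffer="fqmfxonf" (len 8), cursors c1@0 c2@8, authorship ........
After op 3 (insert('u')): buffer="ufqmfxonfu" (len 10), cursors c1@1 c2@10, authorship 1........2
After op 4 (insert('m')): buffer="umfqmfxonfum" (len 12), cursors c1@2 c2@12, authorship 11........22
After op 5 (insert('g')): buffer="umgfqmfxonfumg" (len 14), cursors c1@3 c2@14, authorship 111........222
After op 6 (move_left): buffer="umgfqmfxonfumg" (len 14), cursors c1@2 c2@13, authorship 111........222
Authorship (.=original, N=cursor N): 1 1 1 . . . . . . . . 2 2 2
Index 1: author = 1

Answer: cursor 1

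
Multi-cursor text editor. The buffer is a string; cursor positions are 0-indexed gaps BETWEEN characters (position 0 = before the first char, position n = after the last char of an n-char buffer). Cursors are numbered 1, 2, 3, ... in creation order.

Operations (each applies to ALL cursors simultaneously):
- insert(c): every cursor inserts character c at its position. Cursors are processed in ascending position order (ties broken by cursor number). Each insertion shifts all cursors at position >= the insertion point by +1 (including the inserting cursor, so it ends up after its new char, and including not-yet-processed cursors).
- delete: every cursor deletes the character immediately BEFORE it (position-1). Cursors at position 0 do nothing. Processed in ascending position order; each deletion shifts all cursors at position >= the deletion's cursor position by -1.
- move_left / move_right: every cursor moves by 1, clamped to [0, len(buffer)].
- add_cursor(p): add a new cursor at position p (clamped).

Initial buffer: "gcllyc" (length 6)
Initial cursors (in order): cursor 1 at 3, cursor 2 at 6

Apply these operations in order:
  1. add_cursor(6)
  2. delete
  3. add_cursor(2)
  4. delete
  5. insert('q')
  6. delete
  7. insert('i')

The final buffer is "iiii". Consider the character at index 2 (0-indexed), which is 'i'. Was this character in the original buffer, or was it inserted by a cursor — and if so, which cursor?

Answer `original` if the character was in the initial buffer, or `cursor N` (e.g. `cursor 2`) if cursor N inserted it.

After op 1 (add_cursor(6)): buffer="gcllyc" (len 6), cursors c1@3 c2@6 c3@6, authorship ......
After op 2 (delete): buffer="gcl" (len 3), cursors c1@2 c2@3 c3@3, authorship ...
After op 3 (add_cursor(2)): buffer="gcl" (len 3), cursors c1@2 c4@2 c2@3 c3@3, authorship ...
After op 4 (delete): buffer="" (len 0), cursors c1@0 c2@0 c3@0 c4@0, authorship 
After op 5 (insert('q')): buffer="qqqq" (len 4), cursors c1@4 c2@4 c3@4 c4@4, authorship 1234
After op 6 (delete): buffer="" (len 0), cursors c1@0 c2@0 c3@0 c4@0, authorship 
After op 7 (insert('i')): buffer="iiii" (len 4), cursors c1@4 c2@4 c3@4 c4@4, authorship 1234
Authorship (.=original, N=cursor N): 1 2 3 4
Index 2: author = 3

Answer: cursor 3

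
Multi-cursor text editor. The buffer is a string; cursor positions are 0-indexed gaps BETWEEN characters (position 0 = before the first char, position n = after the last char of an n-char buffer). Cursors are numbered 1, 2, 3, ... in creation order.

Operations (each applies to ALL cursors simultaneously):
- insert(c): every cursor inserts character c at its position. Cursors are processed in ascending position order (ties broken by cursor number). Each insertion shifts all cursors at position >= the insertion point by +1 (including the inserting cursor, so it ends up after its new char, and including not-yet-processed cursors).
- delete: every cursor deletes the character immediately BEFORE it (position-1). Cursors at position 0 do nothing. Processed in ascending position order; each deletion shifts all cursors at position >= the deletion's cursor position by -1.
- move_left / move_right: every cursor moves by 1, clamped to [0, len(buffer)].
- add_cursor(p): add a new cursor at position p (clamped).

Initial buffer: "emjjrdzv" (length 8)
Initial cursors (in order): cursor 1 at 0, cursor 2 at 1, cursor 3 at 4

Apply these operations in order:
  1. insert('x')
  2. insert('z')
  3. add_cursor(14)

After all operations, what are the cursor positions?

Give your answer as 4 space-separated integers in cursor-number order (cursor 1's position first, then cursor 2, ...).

Answer: 2 5 10 14

Derivation:
After op 1 (insert('x')): buffer="xexmjjxrdzv" (len 11), cursors c1@1 c2@3 c3@7, authorship 1.2...3....
After op 2 (insert('z')): buffer="xzexzmjjxzrdzv" (len 14), cursors c1@2 c2@5 c3@10, authorship 11.22...33....
After op 3 (add_cursor(14)): buffer="xzexzmjjxzrdzv" (len 14), cursors c1@2 c2@5 c3@10 c4@14, authorship 11.22...33....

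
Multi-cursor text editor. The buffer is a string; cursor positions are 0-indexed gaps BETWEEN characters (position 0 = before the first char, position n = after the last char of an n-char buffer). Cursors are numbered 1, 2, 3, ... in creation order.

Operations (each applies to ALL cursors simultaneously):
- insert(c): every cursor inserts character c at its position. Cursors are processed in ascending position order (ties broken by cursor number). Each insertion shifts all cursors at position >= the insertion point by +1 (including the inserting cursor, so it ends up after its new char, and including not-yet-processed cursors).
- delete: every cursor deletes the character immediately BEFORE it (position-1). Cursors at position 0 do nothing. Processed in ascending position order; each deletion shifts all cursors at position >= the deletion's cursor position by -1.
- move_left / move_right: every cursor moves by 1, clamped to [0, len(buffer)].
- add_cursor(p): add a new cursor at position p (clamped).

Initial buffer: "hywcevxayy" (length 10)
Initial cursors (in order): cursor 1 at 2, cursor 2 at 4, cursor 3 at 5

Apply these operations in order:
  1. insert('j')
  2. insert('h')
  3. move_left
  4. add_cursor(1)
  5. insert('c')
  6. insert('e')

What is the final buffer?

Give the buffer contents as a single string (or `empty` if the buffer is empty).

Answer: hceyjcehwcjcehejcehvxayy

Derivation:
After op 1 (insert('j')): buffer="hyjwcjejvxayy" (len 13), cursors c1@3 c2@6 c3@8, authorship ..1..2.3.....
After op 2 (insert('h')): buffer="hyjhwcjhejhvxayy" (len 16), cursors c1@4 c2@8 c3@11, authorship ..11..22.33.....
After op 3 (move_left): buffer="hyjhwcjhejhvxayy" (len 16), cursors c1@3 c2@7 c3@10, authorship ..11..22.33.....
After op 4 (add_cursor(1)): buffer="hyjhwcjhejhvxayy" (len 16), cursors c4@1 c1@3 c2@7 c3@10, authorship ..11..22.33.....
After op 5 (insert('c')): buffer="hcyjchwcjchejchvxayy" (len 20), cursors c4@2 c1@5 c2@10 c3@14, authorship .4.111..222.333.....
After op 6 (insert('e')): buffer="hceyjcehwcjcehejcehvxayy" (len 24), cursors c4@3 c1@7 c2@13 c3@18, authorship .44.1111..2222.3333.....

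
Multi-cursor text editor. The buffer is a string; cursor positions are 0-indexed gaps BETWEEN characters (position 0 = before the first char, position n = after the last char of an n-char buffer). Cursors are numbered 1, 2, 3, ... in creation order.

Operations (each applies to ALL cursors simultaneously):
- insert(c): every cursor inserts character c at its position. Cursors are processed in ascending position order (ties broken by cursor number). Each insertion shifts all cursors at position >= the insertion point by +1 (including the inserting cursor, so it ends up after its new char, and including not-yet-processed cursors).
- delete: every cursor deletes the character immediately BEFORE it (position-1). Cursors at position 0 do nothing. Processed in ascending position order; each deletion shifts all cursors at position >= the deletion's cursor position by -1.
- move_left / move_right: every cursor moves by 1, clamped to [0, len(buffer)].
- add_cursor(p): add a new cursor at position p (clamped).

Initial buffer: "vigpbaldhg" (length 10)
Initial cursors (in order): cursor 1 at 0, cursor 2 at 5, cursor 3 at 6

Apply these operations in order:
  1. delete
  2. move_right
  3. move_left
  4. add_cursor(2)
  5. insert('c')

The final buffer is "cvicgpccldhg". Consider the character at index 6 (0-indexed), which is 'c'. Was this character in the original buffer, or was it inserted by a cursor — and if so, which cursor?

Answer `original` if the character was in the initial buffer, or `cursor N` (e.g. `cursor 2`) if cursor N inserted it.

After op 1 (delete): buffer="vigpldhg" (len 8), cursors c1@0 c2@4 c3@4, authorship ........
After op 2 (move_right): buffer="vigpldhg" (len 8), cursors c1@1 c2@5 c3@5, authorship ........
After op 3 (move_left): buffer="vigpldhg" (len 8), cursors c1@0 c2@4 c3@4, authorship ........
After op 4 (add_cursor(2)): buffer="vigpldhg" (len 8), cursors c1@0 c4@2 c2@4 c3@4, authorship ........
After op 5 (insert('c')): buffer="cvicgpccldhg" (len 12), cursors c1@1 c4@4 c2@8 c3@8, authorship 1..4..23....
Authorship (.=original, N=cursor N): 1 . . 4 . . 2 3 . . . .
Index 6: author = 2

Answer: cursor 2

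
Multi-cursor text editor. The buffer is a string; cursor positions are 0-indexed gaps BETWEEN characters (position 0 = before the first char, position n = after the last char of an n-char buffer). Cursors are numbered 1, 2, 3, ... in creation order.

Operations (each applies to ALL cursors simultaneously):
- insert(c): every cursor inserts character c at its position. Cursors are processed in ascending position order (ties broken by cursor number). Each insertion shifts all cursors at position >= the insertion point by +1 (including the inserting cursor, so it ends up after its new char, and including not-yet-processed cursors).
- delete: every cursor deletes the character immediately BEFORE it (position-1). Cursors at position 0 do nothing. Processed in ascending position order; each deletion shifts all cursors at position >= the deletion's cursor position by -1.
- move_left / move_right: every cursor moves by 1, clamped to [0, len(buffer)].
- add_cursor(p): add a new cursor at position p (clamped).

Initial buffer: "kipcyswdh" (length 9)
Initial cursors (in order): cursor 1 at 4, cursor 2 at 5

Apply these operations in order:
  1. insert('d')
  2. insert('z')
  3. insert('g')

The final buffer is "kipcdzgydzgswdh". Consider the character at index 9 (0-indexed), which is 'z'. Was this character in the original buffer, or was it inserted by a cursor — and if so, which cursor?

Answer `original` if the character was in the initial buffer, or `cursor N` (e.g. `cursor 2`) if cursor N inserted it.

Answer: cursor 2

Derivation:
After op 1 (insert('d')): buffer="kipcdydswdh" (len 11), cursors c1@5 c2@7, authorship ....1.2....
After op 2 (insert('z')): buffer="kipcdzydzswdh" (len 13), cursors c1@6 c2@9, authorship ....11.22....
After op 3 (insert('g')): buffer="kipcdzgydzgswdh" (len 15), cursors c1@7 c2@11, authorship ....111.222....
Authorship (.=original, N=cursor N): . . . . 1 1 1 . 2 2 2 . . . .
Index 9: author = 2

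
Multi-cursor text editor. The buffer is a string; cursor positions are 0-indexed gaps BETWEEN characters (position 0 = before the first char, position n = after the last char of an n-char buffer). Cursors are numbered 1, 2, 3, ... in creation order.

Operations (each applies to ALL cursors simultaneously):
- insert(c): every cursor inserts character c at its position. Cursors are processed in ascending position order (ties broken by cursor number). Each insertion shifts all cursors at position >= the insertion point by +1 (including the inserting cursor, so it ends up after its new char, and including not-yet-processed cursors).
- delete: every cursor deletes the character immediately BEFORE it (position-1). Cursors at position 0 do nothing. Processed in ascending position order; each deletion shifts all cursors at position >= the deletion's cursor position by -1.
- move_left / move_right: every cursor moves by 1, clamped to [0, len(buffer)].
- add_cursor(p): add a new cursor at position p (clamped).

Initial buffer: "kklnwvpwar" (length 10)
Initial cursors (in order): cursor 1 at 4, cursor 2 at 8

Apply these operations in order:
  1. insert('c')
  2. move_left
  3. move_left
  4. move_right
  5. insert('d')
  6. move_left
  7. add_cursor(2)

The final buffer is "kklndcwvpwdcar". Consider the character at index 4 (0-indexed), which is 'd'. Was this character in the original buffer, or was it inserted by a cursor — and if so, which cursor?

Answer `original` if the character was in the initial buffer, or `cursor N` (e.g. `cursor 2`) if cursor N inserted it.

After op 1 (insert('c')): buffer="kklncwvpwcar" (len 12), cursors c1@5 c2@10, authorship ....1....2..
After op 2 (move_left): buffer="kklncwvpwcar" (len 12), cursors c1@4 c2@9, authorship ....1....2..
After op 3 (move_left): buffer="kklncwvpwcar" (len 12), cursors c1@3 c2@8, authorship ....1....2..
After op 4 (move_right): buffer="kklncwvpwcar" (len 12), cursors c1@4 c2@9, authorship ....1....2..
After op 5 (insert('d')): buffer="kklndcwvpwdcar" (len 14), cursors c1@5 c2@11, authorship ....11....22..
After op 6 (move_left): buffer="kklndcwvpwdcar" (len 14), cursors c1@4 c2@10, authorship ....11....22..
After op 7 (add_cursor(2)): buffer="kklndcwvpwdcar" (len 14), cursors c3@2 c1@4 c2@10, authorship ....11....22..
Authorship (.=original, N=cursor N): . . . . 1 1 . . . . 2 2 . .
Index 4: author = 1

Answer: cursor 1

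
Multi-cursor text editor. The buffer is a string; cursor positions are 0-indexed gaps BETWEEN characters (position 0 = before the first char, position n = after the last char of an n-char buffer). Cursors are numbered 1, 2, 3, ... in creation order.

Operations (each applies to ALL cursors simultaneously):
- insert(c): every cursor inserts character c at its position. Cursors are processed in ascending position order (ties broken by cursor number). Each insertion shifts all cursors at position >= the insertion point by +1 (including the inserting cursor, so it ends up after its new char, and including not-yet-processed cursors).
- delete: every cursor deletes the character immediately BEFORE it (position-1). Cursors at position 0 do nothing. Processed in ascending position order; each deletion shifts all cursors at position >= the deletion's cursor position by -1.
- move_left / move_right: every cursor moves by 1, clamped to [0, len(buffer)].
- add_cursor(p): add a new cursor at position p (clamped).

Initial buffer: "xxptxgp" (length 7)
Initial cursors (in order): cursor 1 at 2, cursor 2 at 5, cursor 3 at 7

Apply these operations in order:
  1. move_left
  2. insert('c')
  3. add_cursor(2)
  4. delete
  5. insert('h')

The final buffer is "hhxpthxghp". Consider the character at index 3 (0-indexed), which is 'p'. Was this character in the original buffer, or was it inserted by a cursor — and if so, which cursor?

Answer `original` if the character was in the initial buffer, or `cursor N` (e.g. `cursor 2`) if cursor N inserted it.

After op 1 (move_left): buffer="xxptxgp" (len 7), cursors c1@1 c2@4 c3@6, authorship .......
After op 2 (insert('c')): buffer="xcxptcxgcp" (len 10), cursors c1@2 c2@6 c3@9, authorship .1...2..3.
After op 3 (add_cursor(2)): buffer="xcxptcxgcp" (len 10), cursors c1@2 c4@2 c2@6 c3@9, authorship .1...2..3.
After op 4 (delete): buffer="xptxgp" (len 6), cursors c1@0 c4@0 c2@3 c3@5, authorship ......
After op 5 (insert('h')): buffer="hhxpthxghp" (len 10), cursors c1@2 c4@2 c2@6 c3@9, authorship 14...2..3.
Authorship (.=original, N=cursor N): 1 4 . . . 2 . . 3 .
Index 3: author = original

Answer: original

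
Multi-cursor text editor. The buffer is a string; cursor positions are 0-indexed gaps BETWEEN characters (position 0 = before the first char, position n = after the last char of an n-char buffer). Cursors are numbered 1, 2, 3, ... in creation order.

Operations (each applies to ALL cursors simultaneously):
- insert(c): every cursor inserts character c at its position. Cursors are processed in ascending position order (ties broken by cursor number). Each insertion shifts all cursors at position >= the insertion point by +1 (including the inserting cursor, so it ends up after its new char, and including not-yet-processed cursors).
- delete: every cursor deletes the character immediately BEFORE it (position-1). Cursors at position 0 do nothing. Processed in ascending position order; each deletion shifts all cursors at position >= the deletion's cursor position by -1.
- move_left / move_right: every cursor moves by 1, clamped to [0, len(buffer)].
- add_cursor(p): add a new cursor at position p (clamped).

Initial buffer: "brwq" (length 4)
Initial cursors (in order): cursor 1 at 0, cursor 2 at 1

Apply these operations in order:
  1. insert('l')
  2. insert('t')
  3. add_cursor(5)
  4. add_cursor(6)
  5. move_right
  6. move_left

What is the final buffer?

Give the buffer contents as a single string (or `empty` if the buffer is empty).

After op 1 (insert('l')): buffer="lblrwq" (len 6), cursors c1@1 c2@3, authorship 1.2...
After op 2 (insert('t')): buffer="ltbltrwq" (len 8), cursors c1@2 c2@5, authorship 11.22...
After op 3 (add_cursor(5)): buffer="ltbltrwq" (len 8), cursors c1@2 c2@5 c3@5, authorship 11.22...
After op 4 (add_cursor(6)): buffer="ltbltrwq" (len 8), cursors c1@2 c2@5 c3@5 c4@6, authorship 11.22...
After op 5 (move_right): buffer="ltbltrwq" (len 8), cursors c1@3 c2@6 c3@6 c4@7, authorship 11.22...
After op 6 (move_left): buffer="ltbltrwq" (len 8), cursors c1@2 c2@5 c3@5 c4@6, authorship 11.22...

Answer: ltbltrwq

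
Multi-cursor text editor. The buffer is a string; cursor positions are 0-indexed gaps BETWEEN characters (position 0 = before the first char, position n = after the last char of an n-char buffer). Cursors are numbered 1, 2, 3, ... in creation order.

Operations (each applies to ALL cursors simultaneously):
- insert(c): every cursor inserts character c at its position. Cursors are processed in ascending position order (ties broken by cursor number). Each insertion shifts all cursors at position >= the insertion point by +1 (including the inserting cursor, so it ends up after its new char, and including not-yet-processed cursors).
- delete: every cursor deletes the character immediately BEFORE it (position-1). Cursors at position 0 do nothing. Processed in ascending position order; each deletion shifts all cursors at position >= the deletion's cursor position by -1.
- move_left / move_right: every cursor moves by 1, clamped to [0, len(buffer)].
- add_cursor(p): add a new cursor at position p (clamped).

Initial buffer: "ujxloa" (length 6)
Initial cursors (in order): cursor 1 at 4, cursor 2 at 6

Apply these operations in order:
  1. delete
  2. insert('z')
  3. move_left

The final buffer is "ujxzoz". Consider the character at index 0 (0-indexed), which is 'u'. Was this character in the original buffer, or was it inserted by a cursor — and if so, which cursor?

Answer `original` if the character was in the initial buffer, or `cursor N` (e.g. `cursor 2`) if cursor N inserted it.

Answer: original

Derivation:
After op 1 (delete): buffer="ujxo" (len 4), cursors c1@3 c2@4, authorship ....
After op 2 (insert('z')): buffer="ujxzoz" (len 6), cursors c1@4 c2@6, authorship ...1.2
After op 3 (move_left): buffer="ujxzoz" (len 6), cursors c1@3 c2@5, authorship ...1.2
Authorship (.=original, N=cursor N): . . . 1 . 2
Index 0: author = original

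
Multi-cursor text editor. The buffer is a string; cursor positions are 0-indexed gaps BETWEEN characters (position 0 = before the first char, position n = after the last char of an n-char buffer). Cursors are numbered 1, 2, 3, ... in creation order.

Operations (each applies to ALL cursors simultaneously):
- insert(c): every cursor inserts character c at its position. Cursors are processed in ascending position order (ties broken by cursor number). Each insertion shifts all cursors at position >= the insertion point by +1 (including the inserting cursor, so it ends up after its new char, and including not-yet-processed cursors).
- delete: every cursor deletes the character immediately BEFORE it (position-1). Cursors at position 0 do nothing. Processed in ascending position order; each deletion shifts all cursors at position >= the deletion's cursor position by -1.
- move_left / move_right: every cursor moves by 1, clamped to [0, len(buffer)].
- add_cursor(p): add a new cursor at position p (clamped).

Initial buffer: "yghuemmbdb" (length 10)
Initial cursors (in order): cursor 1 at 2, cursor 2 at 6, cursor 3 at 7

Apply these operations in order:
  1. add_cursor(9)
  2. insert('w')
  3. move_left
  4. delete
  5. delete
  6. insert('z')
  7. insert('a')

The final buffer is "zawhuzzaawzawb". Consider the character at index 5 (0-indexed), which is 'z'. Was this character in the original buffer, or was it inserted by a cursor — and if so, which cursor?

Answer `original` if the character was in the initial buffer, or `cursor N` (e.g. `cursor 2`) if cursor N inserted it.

Answer: cursor 2

Derivation:
After op 1 (add_cursor(9)): buffer="yghuemmbdb" (len 10), cursors c1@2 c2@6 c3@7 c4@9, authorship ..........
After op 2 (insert('w')): buffer="ygwhuemwmwbdwb" (len 14), cursors c1@3 c2@8 c3@10 c4@13, authorship ..1....2.3..4.
After op 3 (move_left): buffer="ygwhuemwmwbdwb" (len 14), cursors c1@2 c2@7 c3@9 c4@12, authorship ..1....2.3..4.
After op 4 (delete): buffer="ywhuewwbwb" (len 10), cursors c1@1 c2@5 c3@6 c4@8, authorship .1...23.4.
After op 5 (delete): buffer="whuwwb" (len 6), cursors c1@0 c2@3 c3@3 c4@4, authorship 1..34.
After op 6 (insert('z')): buffer="zwhuzzwzwb" (len 10), cursors c1@1 c2@6 c3@6 c4@8, authorship 11..23344.
After op 7 (insert('a')): buffer="zawhuzzaawzawb" (len 14), cursors c1@2 c2@9 c3@9 c4@12, authorship 111..23233444.
Authorship (.=original, N=cursor N): 1 1 1 . . 2 3 2 3 3 4 4 4 .
Index 5: author = 2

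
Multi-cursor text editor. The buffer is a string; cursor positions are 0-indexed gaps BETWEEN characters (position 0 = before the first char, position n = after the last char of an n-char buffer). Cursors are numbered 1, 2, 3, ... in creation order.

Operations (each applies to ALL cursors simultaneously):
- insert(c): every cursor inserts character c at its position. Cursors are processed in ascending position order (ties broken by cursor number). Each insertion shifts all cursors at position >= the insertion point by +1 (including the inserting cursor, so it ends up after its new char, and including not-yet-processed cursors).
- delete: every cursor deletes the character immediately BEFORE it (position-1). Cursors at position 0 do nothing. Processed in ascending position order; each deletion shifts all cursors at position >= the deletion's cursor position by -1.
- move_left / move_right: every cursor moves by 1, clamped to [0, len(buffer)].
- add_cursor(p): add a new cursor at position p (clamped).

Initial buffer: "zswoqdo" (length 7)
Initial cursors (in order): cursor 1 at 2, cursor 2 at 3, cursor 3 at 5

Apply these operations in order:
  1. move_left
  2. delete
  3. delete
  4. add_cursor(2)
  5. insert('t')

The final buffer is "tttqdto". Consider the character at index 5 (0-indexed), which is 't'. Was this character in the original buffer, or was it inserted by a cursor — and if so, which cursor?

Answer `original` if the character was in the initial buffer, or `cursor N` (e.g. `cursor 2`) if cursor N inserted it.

Answer: cursor 4

Derivation:
After op 1 (move_left): buffer="zswoqdo" (len 7), cursors c1@1 c2@2 c3@4, authorship .......
After op 2 (delete): buffer="wqdo" (len 4), cursors c1@0 c2@0 c3@1, authorship ....
After op 3 (delete): buffer="qdo" (len 3), cursors c1@0 c2@0 c3@0, authorship ...
After op 4 (add_cursor(2)): buffer="qdo" (len 3), cursors c1@0 c2@0 c3@0 c4@2, authorship ...
After op 5 (insert('t')): buffer="tttqdto" (len 7), cursors c1@3 c2@3 c3@3 c4@6, authorship 123..4.
Authorship (.=original, N=cursor N): 1 2 3 . . 4 .
Index 5: author = 4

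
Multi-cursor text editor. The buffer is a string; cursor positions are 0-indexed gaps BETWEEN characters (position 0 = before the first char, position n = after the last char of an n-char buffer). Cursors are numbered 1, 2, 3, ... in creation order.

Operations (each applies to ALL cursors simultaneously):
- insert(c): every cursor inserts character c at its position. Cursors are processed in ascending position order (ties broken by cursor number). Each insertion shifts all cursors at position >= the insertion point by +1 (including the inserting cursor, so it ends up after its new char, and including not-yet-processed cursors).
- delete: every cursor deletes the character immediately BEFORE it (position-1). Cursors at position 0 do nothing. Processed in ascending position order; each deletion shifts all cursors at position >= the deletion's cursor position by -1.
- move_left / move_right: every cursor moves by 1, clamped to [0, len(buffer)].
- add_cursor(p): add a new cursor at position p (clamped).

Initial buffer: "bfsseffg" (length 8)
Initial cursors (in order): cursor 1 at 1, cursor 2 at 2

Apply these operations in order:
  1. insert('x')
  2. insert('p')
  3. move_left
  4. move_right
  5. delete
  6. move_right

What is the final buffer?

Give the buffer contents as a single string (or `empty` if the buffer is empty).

Answer: bxfxsseffg

Derivation:
After op 1 (insert('x')): buffer="bxfxsseffg" (len 10), cursors c1@2 c2@4, authorship .1.2......
After op 2 (insert('p')): buffer="bxpfxpsseffg" (len 12), cursors c1@3 c2@6, authorship .11.22......
After op 3 (move_left): buffer="bxpfxpsseffg" (len 12), cursors c1@2 c2@5, authorship .11.22......
After op 4 (move_right): buffer="bxpfxpsseffg" (len 12), cursors c1@3 c2@6, authorship .11.22......
After op 5 (delete): buffer="bxfxsseffg" (len 10), cursors c1@2 c2@4, authorship .1.2......
After op 6 (move_right): buffer="bxfxsseffg" (len 10), cursors c1@3 c2@5, authorship .1.2......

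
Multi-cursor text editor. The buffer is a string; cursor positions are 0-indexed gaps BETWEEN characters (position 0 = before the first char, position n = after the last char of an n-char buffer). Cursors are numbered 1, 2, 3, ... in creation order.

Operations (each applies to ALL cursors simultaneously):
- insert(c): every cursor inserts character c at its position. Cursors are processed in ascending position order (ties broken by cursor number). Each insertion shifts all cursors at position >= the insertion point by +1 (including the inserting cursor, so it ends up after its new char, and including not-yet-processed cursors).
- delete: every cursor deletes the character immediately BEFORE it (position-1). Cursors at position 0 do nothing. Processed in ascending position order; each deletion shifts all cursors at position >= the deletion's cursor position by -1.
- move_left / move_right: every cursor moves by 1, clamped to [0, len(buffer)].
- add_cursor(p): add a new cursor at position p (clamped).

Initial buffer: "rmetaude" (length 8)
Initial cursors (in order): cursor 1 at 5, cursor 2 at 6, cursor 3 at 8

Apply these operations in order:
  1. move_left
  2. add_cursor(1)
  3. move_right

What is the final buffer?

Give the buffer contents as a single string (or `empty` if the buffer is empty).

After op 1 (move_left): buffer="rmetaude" (len 8), cursors c1@4 c2@5 c3@7, authorship ........
After op 2 (add_cursor(1)): buffer="rmetaude" (len 8), cursors c4@1 c1@4 c2@5 c3@7, authorship ........
After op 3 (move_right): buffer="rmetaude" (len 8), cursors c4@2 c1@5 c2@6 c3@8, authorship ........

Answer: rmetaude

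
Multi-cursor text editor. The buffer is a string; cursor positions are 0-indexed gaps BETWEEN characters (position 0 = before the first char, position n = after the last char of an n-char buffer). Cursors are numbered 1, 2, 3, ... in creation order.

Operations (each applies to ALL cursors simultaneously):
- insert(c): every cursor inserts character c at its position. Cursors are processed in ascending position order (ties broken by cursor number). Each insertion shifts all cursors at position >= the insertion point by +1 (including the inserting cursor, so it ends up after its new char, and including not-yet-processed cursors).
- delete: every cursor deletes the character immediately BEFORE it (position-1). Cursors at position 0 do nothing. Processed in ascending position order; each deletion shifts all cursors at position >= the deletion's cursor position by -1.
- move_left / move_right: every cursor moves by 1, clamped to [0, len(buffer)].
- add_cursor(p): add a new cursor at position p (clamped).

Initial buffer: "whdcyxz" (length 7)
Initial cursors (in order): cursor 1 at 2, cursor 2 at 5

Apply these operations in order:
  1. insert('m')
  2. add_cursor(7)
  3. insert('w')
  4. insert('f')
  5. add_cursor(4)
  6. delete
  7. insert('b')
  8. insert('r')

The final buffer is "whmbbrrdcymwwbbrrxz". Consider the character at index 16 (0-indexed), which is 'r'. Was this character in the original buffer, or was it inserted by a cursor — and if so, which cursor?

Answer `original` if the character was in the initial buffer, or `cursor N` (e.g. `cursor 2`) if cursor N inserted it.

After op 1 (insert('m')): buffer="whmdcymxz" (len 9), cursors c1@3 c2@7, authorship ..1...2..
After op 2 (add_cursor(7)): buffer="whmdcymxz" (len 9), cursors c1@3 c2@7 c3@7, authorship ..1...2..
After op 3 (insert('w')): buffer="whmwdcymwwxz" (len 12), cursors c1@4 c2@10 c3@10, authorship ..11...223..
After op 4 (insert('f')): buffer="whmwfdcymwwffxz" (len 15), cursors c1@5 c2@13 c3@13, authorship ..111...22323..
After op 5 (add_cursor(4)): buffer="whmwfdcymwwffxz" (len 15), cursors c4@4 c1@5 c2@13 c3@13, authorship ..111...22323..
After op 6 (delete): buffer="whmdcymwwxz" (len 11), cursors c1@3 c4@3 c2@9 c3@9, authorship ..1...223..
After op 7 (insert('b')): buffer="whmbbdcymwwbbxz" (len 15), cursors c1@5 c4@5 c2@13 c3@13, authorship ..114...22323..
After op 8 (insert('r')): buffer="whmbbrrdcymwwbbrrxz" (len 19), cursors c1@7 c4@7 c2@17 c3@17, authorship ..11414...2232323..
Authorship (.=original, N=cursor N): . . 1 1 4 1 4 . . . 2 2 3 2 3 2 3 . .
Index 16: author = 3

Answer: cursor 3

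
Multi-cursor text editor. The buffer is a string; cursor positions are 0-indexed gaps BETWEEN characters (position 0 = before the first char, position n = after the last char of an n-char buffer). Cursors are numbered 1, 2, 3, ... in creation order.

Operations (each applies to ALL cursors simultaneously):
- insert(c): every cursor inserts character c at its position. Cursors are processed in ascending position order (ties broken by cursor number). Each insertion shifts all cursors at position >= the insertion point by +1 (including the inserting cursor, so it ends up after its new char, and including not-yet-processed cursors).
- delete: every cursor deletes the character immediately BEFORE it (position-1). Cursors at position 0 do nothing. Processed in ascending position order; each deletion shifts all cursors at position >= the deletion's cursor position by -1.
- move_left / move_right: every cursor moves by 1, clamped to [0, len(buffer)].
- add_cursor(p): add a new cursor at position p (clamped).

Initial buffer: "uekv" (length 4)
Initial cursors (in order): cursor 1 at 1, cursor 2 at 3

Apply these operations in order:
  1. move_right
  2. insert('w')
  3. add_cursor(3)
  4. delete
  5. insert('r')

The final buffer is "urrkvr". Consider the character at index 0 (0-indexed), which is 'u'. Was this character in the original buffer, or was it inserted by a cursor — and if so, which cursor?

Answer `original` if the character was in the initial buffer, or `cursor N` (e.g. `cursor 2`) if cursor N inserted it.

Answer: original

Derivation:
After op 1 (move_right): buffer="uekv" (len 4), cursors c1@2 c2@4, authorship ....
After op 2 (insert('w')): buffer="uewkvw" (len 6), cursors c1@3 c2@6, authorship ..1..2
After op 3 (add_cursor(3)): buffer="uewkvw" (len 6), cursors c1@3 c3@3 c2@6, authorship ..1..2
After op 4 (delete): buffer="ukv" (len 3), cursors c1@1 c3@1 c2@3, authorship ...
After op 5 (insert('r')): buffer="urrkvr" (len 6), cursors c1@3 c3@3 c2@6, authorship .13..2
Authorship (.=original, N=cursor N): . 1 3 . . 2
Index 0: author = original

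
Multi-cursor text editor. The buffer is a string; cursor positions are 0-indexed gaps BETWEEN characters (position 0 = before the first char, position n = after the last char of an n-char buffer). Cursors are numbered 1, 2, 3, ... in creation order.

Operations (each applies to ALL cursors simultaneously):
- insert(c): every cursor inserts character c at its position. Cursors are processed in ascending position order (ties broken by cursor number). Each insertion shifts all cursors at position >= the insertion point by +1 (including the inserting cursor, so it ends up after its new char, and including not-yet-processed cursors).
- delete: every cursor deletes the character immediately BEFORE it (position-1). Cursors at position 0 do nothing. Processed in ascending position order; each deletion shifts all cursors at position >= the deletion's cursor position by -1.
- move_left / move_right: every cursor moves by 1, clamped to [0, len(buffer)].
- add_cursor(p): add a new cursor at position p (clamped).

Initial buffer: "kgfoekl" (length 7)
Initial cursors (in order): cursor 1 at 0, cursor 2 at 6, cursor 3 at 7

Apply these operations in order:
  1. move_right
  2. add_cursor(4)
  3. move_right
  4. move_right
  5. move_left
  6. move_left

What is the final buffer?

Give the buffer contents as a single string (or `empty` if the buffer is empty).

Answer: kgfoekl

Derivation:
After op 1 (move_right): buffer="kgfoekl" (len 7), cursors c1@1 c2@7 c3@7, authorship .......
After op 2 (add_cursor(4)): buffer="kgfoekl" (len 7), cursors c1@1 c4@4 c2@7 c3@7, authorship .......
After op 3 (move_right): buffer="kgfoekl" (len 7), cursors c1@2 c4@5 c2@7 c3@7, authorship .......
After op 4 (move_right): buffer="kgfoekl" (len 7), cursors c1@3 c4@6 c2@7 c3@7, authorship .......
After op 5 (move_left): buffer="kgfoekl" (len 7), cursors c1@2 c4@5 c2@6 c3@6, authorship .......
After op 6 (move_left): buffer="kgfoekl" (len 7), cursors c1@1 c4@4 c2@5 c3@5, authorship .......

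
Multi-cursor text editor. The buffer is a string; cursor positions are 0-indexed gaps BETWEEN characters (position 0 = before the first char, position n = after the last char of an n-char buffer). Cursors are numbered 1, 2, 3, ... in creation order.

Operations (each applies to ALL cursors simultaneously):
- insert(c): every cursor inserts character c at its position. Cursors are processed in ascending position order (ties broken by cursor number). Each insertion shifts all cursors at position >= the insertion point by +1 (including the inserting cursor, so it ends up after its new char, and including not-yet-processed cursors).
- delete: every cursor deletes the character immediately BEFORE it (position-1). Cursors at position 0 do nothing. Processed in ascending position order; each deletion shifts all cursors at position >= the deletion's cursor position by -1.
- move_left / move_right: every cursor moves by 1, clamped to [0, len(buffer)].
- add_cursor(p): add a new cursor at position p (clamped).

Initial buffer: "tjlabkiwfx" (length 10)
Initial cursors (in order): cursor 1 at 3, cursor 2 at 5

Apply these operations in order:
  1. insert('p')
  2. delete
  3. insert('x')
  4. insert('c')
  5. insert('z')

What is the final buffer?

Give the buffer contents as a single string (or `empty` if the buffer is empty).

After op 1 (insert('p')): buffer="tjlpabpkiwfx" (len 12), cursors c1@4 c2@7, authorship ...1..2.....
After op 2 (delete): buffer="tjlabkiwfx" (len 10), cursors c1@3 c2@5, authorship ..........
After op 3 (insert('x')): buffer="tjlxabxkiwfx" (len 12), cursors c1@4 c2@7, authorship ...1..2.....
After op 4 (insert('c')): buffer="tjlxcabxckiwfx" (len 14), cursors c1@5 c2@9, authorship ...11..22.....
After op 5 (insert('z')): buffer="tjlxczabxczkiwfx" (len 16), cursors c1@6 c2@11, authorship ...111..222.....

Answer: tjlxczabxczkiwfx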